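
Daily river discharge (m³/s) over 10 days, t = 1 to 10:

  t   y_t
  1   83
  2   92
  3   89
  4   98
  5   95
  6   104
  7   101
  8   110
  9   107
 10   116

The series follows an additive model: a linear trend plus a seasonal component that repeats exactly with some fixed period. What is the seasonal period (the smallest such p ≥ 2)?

First differences y_{t+1} − y_t: 9, -3, 9, -3, 9, -3, …
The difference pattern repeats every 2 terms and not for any smaller step, so p = 2.

2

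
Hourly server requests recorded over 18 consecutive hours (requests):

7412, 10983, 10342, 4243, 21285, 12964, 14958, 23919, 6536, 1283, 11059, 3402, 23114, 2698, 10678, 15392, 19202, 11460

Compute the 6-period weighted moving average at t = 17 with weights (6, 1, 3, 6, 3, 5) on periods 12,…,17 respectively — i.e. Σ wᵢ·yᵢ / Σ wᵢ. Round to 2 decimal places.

Weighted sum: 6·3402 + 1·23114 + 3·2698 + 6·10678 + 3·15392 + 5·19202 = 20412 + 23114 + 8094 + 64068 + 46176 + 96010 = 257874
Weight total: 6 + 1 + 3 + 6 + 3 + 5 = 24
WMA = 257874 / 24 = 10744.75

10744.75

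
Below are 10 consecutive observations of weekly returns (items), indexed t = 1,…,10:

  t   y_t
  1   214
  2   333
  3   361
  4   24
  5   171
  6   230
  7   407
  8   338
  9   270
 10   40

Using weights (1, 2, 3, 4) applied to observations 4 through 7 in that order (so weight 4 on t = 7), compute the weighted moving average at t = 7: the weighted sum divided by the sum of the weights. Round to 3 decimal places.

268.400

Weighted sum: 1·24 + 2·171 + 3·230 + 4·407 = 24 + 342 + 690 + 1628 = 2684
Weight total: 1 + 2 + 3 + 4 = 10
WMA = 2684 / 10 = 268.400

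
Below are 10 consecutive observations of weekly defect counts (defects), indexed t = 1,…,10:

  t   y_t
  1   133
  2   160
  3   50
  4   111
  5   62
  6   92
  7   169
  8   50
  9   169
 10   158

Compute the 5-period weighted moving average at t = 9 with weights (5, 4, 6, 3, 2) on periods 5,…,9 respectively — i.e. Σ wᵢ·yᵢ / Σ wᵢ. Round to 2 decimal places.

109.00

Weighted sum: 5·62 + 4·92 + 6·169 + 3·50 + 2·169 = 310 + 368 + 1014 + 150 + 338 = 2180
Weight total: 5 + 4 + 6 + 3 + 2 = 20
WMA = 2180 / 20 = 109.00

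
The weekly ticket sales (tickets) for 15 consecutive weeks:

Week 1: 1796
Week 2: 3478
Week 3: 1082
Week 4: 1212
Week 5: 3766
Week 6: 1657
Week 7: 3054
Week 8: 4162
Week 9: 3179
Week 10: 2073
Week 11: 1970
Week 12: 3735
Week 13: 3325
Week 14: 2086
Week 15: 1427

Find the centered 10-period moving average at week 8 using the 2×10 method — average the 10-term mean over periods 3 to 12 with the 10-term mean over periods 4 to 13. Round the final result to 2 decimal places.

2701.15

Sum over 3–12: 1082 + 1212 + 3766 + 1657 + 3054 + 4162 + 3179 + 2073 + 1970 + 3735 = 25890
Sum over 4–13: 1212 + 3766 + 1657 + 3054 + 4162 + 3179 + 2073 + 1970 + 3735 + 3325 = 28133
CMA at t=8 = (25890 + 28133) / (2·10) = 54023 / 20 = 2701.15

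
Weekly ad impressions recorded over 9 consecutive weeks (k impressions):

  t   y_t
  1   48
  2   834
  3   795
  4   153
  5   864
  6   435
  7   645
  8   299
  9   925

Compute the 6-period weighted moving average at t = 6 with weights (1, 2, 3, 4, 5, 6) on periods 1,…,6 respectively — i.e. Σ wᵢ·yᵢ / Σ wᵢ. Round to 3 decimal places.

554.429

Weighted sum: 1·48 + 2·834 + 3·795 + 4·153 + 5·864 + 6·435 = 48 + 1668 + 2385 + 612 + 4320 + 2610 = 11643
Weight total: 1 + 2 + 3 + 4 + 5 + 6 = 21
WMA = 11643 / 21 = 554.429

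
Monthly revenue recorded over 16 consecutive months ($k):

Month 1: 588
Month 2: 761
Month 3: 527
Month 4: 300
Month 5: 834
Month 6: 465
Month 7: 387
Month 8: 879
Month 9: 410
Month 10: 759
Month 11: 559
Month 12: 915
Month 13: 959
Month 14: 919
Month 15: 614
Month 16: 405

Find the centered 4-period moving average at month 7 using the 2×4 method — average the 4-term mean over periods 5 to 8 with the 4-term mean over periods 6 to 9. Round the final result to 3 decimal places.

Sum over 5–8: 834 + 465 + 387 + 879 = 2565
Sum over 6–9: 465 + 387 + 879 + 410 = 2141
CMA at t=7 = (2565 + 2141) / (2·4) = 4706 / 8 = 588.250

588.250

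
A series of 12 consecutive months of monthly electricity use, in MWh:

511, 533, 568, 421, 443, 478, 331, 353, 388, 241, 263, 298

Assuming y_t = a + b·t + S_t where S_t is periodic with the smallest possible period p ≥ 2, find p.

First differences y_{t+1} − y_t: 22, 35, -147, 22, 35, -147, 22, 35, …
The difference pattern repeats every 3 terms and not for any smaller step, so p = 3.

3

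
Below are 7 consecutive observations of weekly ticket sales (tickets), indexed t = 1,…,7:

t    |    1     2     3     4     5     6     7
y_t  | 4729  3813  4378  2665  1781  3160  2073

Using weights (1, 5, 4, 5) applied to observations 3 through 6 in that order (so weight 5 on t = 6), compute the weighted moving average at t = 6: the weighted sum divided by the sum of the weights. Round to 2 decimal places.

Weighted sum: 1·4378 + 5·2665 + 4·1781 + 5·3160 = 4378 + 13325 + 7124 + 15800 = 40627
Weight total: 1 + 5 + 4 + 5 = 15
WMA = 40627 / 15 = 2708.47

2708.47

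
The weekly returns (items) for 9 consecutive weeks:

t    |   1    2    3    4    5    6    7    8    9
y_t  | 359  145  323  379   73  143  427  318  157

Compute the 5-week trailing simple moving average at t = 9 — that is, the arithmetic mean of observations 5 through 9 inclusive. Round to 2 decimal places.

223.60

Sum of periods 5–9: 73 + 143 + 427 + 318 + 157 = 1118
Divide by 5: 1118 / 5 = 223.60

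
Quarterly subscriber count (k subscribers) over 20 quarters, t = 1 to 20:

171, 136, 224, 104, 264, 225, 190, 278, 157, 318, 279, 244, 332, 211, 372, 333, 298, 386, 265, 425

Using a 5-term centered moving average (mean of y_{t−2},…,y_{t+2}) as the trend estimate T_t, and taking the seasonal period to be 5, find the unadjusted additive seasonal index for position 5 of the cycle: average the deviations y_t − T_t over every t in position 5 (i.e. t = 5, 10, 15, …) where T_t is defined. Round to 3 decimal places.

62.733

Season position 5 occurs at t = 5, 10, 15 (where T_t is defined).
t=5: T_5 = 201.40000; y_5 − T_5 = 264 − 201.40000 = 62.60000
t=10: T_10 = 255.20000; y_10 − T_10 = 318 − 255.20000 = 62.80000
t=15: T_15 = 309.20000; y_15 − T_15 = 372 − 309.20000 = 62.80000
Mean deviation: (62.60000 + 62.80000 + 62.80000) / 3 = 62.733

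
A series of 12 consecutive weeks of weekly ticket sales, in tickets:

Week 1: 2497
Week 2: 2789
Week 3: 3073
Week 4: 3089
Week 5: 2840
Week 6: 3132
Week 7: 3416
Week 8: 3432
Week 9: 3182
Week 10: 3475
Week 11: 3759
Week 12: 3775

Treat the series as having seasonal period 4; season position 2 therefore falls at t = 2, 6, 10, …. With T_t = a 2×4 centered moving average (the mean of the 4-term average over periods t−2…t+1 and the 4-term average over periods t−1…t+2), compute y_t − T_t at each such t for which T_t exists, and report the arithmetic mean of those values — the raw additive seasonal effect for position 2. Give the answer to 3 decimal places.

-30.000

Season position 2 occurs at t = 6, 10 (where T_t is defined).
t=6: T_6 = 3162.12500; y_6 − T_6 = 3132 − 3162.12500 = -30.12500
t=10: T_10 = 3504.87500; y_10 − T_10 = 3475 − 3504.87500 = -29.87500
Mean deviation: (-30.12500 + -29.87500) / 2 = -30.000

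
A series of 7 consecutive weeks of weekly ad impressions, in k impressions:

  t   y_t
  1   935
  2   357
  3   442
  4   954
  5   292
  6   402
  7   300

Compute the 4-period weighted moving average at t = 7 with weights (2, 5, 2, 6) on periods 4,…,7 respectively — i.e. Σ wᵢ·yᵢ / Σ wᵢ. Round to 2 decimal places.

Weighted sum: 2·954 + 5·292 + 2·402 + 6·300 = 1908 + 1460 + 804 + 1800 = 5972
Weight total: 2 + 5 + 2 + 6 = 15
WMA = 5972 / 15 = 398.13

398.13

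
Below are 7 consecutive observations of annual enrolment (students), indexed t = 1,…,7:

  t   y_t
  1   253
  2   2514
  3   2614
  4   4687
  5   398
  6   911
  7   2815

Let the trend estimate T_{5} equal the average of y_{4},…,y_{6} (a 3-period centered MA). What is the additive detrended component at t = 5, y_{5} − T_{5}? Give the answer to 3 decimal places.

Trend T_5 = (4687 + 398 + 911) / 3 = 5996/3 = 1998.66667
Detrended value: 398 − 1998.66667 = -1600.667

-1600.667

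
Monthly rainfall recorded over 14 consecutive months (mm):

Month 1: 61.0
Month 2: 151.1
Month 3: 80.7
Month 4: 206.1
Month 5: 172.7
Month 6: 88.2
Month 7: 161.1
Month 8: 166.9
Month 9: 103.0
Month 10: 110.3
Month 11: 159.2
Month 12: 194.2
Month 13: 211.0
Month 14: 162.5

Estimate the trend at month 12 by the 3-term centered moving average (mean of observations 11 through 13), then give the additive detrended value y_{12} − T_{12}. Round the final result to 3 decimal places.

6.067

Trend T_12 = (159.2 + 194.2 + 211.0) / 3 = 564.4/3 = 188.13333
Detrended value: 194.2 − 188.13333 = 6.067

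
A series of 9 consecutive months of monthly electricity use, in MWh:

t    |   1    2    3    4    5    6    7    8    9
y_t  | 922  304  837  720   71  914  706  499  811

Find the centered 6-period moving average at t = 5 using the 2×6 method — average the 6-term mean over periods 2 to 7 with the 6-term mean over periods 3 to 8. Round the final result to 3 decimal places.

608.250

Sum over 2–7: 304 + 837 + 720 + 71 + 914 + 706 = 3552
Sum over 3–8: 837 + 720 + 71 + 914 + 706 + 499 = 3747
CMA at t=5 = (3552 + 3747) / (2·6) = 7299 / 12 = 608.250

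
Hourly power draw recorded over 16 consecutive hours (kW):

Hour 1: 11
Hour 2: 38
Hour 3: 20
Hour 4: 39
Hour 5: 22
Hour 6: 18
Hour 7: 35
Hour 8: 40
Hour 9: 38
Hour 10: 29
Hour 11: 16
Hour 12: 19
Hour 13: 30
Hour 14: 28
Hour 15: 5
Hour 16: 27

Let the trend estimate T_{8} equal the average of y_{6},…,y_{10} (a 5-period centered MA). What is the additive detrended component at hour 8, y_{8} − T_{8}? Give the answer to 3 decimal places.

8.000

Trend T_8 = (18 + 35 + 40 + 38 + 29) / 5 = 160/5 = 32.00000
Detrended value: 40 − 32.00000 = 8.000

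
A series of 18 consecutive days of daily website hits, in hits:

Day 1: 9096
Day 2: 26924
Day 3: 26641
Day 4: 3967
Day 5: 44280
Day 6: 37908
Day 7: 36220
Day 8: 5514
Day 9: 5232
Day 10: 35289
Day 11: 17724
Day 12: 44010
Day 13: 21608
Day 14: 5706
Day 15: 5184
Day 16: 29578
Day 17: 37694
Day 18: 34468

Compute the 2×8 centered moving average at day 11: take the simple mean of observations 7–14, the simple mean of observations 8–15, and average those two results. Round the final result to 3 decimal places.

Sum over 7–14: 36220 + 5514 + 5232 + 35289 + 17724 + 44010 + 21608 + 5706 = 171303
Sum over 8–15: 5514 + 5232 + 35289 + 17724 + 44010 + 21608 + 5706 + 5184 = 140267
CMA at t=11 = (171303 + 140267) / (2·8) = 311570 / 16 = 19473.125

19473.125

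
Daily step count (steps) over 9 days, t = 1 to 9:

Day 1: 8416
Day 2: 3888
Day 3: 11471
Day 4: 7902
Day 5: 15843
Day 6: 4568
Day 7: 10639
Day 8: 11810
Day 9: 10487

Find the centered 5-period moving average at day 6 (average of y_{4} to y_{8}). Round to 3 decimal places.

Sum of periods 4–8: 7902 + 15843 + 4568 + 10639 + 11810 = 50762
Divide by 5: 50762 / 5 = 10152.400

10152.400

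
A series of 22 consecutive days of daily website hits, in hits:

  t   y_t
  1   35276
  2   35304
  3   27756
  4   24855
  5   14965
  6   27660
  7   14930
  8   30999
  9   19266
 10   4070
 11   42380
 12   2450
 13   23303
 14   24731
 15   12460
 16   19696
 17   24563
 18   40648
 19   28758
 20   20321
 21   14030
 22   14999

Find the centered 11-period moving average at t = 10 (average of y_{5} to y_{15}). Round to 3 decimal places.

Sum of periods 5–15: 14965 + 27660 + 14930 + 30999 + 19266 + 4070 + 42380 + 2450 + 23303 + 24731 + 12460 = 217214
Divide by 11: 217214 / 11 = 19746.727

19746.727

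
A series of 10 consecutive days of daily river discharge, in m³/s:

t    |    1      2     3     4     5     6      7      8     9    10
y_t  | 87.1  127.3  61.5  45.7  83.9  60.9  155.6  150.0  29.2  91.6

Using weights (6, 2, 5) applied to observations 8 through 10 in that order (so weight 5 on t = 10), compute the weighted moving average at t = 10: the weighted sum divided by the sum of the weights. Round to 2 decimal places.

Weighted sum: 6·150.0 + 2·29.2 + 5·91.6 = 900.0 + 58.4 + 458.0 = 1416.4
Weight total: 6 + 2 + 5 = 13
WMA = 1416.4 / 13 = 108.95

108.95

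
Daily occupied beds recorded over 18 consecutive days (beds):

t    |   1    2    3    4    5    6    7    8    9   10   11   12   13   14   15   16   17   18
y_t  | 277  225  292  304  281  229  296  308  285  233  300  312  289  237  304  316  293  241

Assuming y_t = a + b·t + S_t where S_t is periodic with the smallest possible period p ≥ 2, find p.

4

First differences y_{t+1} − y_t: -52, 67, 12, -23, -52, 67, 12, -23, -52, 67, …
The difference pattern repeats every 4 terms and not for any smaller step, so p = 4.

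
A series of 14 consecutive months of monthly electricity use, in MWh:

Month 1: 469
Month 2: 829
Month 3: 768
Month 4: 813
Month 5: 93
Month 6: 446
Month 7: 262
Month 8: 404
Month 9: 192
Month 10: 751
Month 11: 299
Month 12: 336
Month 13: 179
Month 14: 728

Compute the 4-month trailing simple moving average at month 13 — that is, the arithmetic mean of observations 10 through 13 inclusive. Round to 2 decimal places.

Sum of periods 10–13: 751 + 299 + 336 + 179 = 1565
Divide by 4: 1565 / 4 = 391.25

391.25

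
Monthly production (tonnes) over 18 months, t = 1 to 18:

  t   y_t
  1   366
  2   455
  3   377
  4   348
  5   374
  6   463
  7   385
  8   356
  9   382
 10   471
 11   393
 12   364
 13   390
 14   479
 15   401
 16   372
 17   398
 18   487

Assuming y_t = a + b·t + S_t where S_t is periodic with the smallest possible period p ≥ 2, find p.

First differences y_{t+1} − y_t: 89, -78, -29, 26, 89, -78, -29, 26, 89, -78, …
The difference pattern repeats every 4 terms and not for any smaller step, so p = 4.

4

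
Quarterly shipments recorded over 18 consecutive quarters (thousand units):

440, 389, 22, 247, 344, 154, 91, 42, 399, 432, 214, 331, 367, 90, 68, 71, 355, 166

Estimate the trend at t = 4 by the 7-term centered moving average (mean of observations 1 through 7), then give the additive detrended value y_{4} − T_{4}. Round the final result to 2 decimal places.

6.00

Trend T_4 = (440 + 389 + 22 + 247 + 344 + 154 + 91) / 7 = 1687/7 = 241.0000
Detrended value: 247 − 241.0000 = 6.00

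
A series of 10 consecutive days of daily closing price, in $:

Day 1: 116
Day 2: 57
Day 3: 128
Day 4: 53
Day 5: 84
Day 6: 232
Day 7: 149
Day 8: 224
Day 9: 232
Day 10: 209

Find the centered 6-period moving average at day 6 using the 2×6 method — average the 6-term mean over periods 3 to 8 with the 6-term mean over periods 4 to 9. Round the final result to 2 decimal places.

Sum over 3–8: 128 + 53 + 84 + 232 + 149 + 224 = 870
Sum over 4–9: 53 + 84 + 232 + 149 + 224 + 232 = 974
CMA at t=6 = (870 + 974) / (2·6) = 1844 / 12 = 153.67

153.67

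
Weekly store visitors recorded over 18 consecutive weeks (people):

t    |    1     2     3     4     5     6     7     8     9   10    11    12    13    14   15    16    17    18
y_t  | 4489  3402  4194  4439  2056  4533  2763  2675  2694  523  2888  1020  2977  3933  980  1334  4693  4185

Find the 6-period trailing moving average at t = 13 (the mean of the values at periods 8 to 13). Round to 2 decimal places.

2129.50

Sum of periods 8–13: 2675 + 2694 + 523 + 2888 + 1020 + 2977 = 12777
Divide by 6: 12777 / 6 = 2129.50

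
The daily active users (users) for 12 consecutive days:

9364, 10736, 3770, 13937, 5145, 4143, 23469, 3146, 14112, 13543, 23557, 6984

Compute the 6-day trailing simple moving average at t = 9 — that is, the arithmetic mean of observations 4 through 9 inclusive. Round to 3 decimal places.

Sum of periods 4–9: 13937 + 5145 + 4143 + 23469 + 3146 + 14112 = 63952
Divide by 6: 63952 / 6 = 10658.667

10658.667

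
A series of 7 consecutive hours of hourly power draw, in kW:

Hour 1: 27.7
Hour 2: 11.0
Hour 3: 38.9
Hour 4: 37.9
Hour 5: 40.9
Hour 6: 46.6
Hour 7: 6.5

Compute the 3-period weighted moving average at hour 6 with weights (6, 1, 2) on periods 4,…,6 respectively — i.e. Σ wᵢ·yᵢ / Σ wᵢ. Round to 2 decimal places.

40.17

Weighted sum: 6·37.9 + 1·40.9 + 2·46.6 = 227.4 + 40.9 + 93.2 = 361.5
Weight total: 6 + 1 + 2 = 9
WMA = 361.5 / 9 = 40.17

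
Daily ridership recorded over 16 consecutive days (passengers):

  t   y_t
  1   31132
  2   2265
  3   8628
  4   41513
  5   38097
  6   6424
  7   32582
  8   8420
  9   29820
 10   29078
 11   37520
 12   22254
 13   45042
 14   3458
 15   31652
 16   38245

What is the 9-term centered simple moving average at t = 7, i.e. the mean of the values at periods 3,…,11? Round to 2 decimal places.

Sum of periods 3–11: 8628 + 41513 + 38097 + 6424 + 32582 + 8420 + 29820 + 29078 + 37520 = 232082
Divide by 9: 232082 / 9 = 25786.89

25786.89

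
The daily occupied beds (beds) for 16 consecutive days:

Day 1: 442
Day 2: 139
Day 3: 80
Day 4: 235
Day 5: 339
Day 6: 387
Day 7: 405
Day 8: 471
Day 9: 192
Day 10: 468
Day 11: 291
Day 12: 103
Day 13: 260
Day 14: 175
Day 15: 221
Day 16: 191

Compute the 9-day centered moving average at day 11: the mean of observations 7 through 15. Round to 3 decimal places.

Sum of periods 7–15: 405 + 471 + 192 + 468 + 291 + 103 + 260 + 175 + 221 = 2586
Divide by 9: 2586 / 9 = 287.333

287.333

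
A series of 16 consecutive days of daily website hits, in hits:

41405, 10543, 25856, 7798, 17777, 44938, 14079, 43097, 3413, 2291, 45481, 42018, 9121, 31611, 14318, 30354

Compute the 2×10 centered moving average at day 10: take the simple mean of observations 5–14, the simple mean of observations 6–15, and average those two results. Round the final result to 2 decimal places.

25209.65

Sum over 5–14: 17777 + 44938 + 14079 + 43097 + 3413 + 2291 + 45481 + 42018 + 9121 + 31611 = 253826
Sum over 6–15: 44938 + 14079 + 43097 + 3413 + 2291 + 45481 + 42018 + 9121 + 31611 + 14318 = 250367
CMA at t=10 = (253826 + 250367) / (2·10) = 504193 / 20 = 25209.65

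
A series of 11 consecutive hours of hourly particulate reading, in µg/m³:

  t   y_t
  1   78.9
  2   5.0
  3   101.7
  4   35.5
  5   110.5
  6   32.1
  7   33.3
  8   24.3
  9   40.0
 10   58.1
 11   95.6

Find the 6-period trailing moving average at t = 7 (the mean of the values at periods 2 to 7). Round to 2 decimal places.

53.02

Sum of periods 2–7: 5.0 + 101.7 + 35.5 + 110.5 + 32.1 + 33.3 = 318.1
Divide by 6: 318.1 / 6 = 53.02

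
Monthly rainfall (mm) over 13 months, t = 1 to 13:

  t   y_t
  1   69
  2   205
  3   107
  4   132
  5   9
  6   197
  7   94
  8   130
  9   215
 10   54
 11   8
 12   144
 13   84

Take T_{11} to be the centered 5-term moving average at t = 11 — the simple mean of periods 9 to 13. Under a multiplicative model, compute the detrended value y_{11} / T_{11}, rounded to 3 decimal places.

0.079

Trend T_11 = (215 + 54 + 8 + 144 + 84) / 5 = 505/5 = 101.00000
Ratio to trend: 8 / 101.00000 = 0.079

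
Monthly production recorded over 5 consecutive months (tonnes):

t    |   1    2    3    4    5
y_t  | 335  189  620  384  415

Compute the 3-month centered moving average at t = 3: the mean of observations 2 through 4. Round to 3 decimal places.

Sum of periods 2–4: 189 + 620 + 384 = 1193
Divide by 3: 1193 / 3 = 397.667

397.667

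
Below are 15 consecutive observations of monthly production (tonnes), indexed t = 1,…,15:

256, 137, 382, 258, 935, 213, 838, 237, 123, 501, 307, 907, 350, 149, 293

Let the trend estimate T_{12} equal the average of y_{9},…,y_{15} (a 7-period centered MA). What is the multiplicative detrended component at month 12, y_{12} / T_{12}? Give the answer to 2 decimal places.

Trend T_12 = (123 + 501 + 307 + 907 + 350 + 149 + 293) / 7 = 2630/7 = 375.7143
Ratio to trend: 907 / 375.7143 = 2.41

2.41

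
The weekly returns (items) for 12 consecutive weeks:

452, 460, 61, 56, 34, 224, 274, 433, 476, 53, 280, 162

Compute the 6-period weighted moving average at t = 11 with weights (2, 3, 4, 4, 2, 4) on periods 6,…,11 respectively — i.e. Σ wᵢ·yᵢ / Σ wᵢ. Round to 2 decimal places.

322.74

Weighted sum: 2·224 + 3·274 + 4·433 + 4·476 + 2·53 + 4·280 = 448 + 822 + 1732 + 1904 + 106 + 1120 = 6132
Weight total: 2 + 3 + 4 + 4 + 2 + 4 = 19
WMA = 6132 / 19 = 322.74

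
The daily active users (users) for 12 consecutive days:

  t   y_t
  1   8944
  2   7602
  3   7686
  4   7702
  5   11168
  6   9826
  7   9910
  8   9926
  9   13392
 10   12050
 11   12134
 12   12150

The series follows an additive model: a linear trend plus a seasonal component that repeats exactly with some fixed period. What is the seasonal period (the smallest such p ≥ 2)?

4

First differences y_{t+1} − y_t: -1342, 84, 16, 3466, -1342, 84, 16, 3466, -1342, 84, …
The difference pattern repeats every 4 terms and not for any smaller step, so p = 4.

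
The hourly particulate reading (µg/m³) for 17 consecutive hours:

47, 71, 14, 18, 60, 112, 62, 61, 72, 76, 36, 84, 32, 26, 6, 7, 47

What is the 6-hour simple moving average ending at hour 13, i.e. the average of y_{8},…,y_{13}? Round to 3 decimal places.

60.167

Sum of periods 8–13: 61 + 72 + 76 + 36 + 84 + 32 = 361
Divide by 6: 361 / 6 = 60.167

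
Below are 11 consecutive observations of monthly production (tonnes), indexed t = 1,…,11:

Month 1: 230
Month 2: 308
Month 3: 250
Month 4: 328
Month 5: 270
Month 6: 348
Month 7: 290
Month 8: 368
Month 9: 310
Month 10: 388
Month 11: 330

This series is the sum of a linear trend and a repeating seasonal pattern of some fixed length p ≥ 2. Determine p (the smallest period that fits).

2

First differences y_{t+1} − y_t: 78, -58, 78, -58, 78, -58, …
The difference pattern repeats every 2 terms and not for any smaller step, so p = 2.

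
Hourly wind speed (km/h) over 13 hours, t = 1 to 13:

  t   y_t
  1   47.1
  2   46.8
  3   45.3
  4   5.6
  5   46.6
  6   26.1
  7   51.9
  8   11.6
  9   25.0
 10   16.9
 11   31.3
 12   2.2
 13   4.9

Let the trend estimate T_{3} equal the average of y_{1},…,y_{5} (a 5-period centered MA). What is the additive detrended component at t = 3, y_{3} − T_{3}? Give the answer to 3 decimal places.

Trend T_3 = (47.1 + 46.8 + 45.3 + 5.6 + 46.6) / 5 = 191.4/5 = 38.28000
Detrended value: 45.3 − 38.28000 = 7.020

7.020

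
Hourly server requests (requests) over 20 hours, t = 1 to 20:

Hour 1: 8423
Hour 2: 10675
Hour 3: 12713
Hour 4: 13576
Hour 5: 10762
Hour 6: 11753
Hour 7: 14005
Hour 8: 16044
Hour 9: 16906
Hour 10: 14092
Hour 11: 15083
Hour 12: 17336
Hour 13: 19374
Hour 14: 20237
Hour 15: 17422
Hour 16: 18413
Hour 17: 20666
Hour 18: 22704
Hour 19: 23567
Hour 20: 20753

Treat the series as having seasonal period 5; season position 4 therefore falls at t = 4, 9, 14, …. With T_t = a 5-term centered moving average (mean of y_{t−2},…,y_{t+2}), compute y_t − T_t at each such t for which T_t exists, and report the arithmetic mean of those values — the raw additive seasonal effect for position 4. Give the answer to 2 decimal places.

Season position 4 occurs at t = 4, 9, 14 (where T_t is defined).
t=4: T_4 = 11895.8000; y_4 − T_4 = 13576 − 11895.8000 = 1680.2000
t=9: T_9 = 15226.0000; y_9 − T_9 = 16906 − 15226.0000 = 1680.0000
t=14: T_14 = 18556.4000; y_14 − T_14 = 20237 − 18556.4000 = 1680.6000
Mean deviation: (1680.2000 + 1680.0000 + 1680.6000) / 3 = 1680.27

1680.27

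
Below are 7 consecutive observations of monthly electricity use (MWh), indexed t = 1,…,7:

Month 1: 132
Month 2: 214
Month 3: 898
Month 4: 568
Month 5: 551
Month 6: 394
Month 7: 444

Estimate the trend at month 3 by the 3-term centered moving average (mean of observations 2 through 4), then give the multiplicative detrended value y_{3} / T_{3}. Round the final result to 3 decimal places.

Trend T_3 = (214 + 898 + 568) / 3 = 1680/3 = 560.00000
Ratio to trend: 898 / 560.00000 = 1.604

1.604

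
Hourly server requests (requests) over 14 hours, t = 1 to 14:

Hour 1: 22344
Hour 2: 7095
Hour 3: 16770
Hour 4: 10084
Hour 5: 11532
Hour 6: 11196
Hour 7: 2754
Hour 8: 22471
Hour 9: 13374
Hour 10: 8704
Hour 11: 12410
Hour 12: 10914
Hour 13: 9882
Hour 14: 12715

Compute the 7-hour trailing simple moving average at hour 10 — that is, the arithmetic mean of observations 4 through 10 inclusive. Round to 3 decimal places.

11445.000

Sum of periods 4–10: 10084 + 11532 + 11196 + 2754 + 22471 + 13374 + 8704 = 80115
Divide by 7: 80115 / 7 = 11445.000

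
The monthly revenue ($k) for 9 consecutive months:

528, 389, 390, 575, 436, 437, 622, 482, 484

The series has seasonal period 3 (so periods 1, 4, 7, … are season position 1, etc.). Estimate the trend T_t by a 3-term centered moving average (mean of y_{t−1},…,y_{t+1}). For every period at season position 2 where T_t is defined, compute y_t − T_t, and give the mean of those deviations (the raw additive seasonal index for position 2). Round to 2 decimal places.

-46.89

Season position 2 occurs at t = 2, 5, 8 (where T_t is defined).
t=2: T_2 = 435.6667; y_2 − T_2 = 389 − 435.6667 = -46.6667
t=5: T_5 = 482.6667; y_5 − T_5 = 436 − 482.6667 = -46.6667
t=8: T_8 = 529.3333; y_8 − T_8 = 482 − 529.3333 = -47.3333
Mean deviation: (-46.6667 + -46.6667 + -47.3333) / 3 = -46.89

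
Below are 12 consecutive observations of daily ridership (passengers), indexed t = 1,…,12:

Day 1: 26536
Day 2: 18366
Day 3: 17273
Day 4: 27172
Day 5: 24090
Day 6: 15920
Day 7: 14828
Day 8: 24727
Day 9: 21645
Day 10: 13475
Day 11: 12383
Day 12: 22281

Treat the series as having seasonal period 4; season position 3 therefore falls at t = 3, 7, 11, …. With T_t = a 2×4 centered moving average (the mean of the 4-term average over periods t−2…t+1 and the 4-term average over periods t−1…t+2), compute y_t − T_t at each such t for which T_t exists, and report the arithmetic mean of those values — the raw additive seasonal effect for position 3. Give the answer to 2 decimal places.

-4757.81

Season position 3 occurs at t = 3, 7 (where T_t is defined).
t=3: T_3 = 22031.0000; y_3 − T_3 = 17273 − 22031.0000 = -4758.0000
t=7: T_7 = 19585.6250; y_7 − T_7 = 14828 − 19585.6250 = -4757.6250
Mean deviation: (-4758.0000 + -4757.6250) / 2 = -4757.81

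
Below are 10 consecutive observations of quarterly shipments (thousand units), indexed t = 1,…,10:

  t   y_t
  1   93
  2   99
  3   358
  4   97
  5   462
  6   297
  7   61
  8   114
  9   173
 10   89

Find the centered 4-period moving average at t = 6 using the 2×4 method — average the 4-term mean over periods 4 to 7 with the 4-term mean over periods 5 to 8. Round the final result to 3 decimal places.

Sum over 4–7: 97 + 462 + 297 + 61 = 917
Sum over 5–8: 462 + 297 + 61 + 114 = 934
CMA at t=6 = (917 + 934) / (2·4) = 1851 / 8 = 231.375

231.375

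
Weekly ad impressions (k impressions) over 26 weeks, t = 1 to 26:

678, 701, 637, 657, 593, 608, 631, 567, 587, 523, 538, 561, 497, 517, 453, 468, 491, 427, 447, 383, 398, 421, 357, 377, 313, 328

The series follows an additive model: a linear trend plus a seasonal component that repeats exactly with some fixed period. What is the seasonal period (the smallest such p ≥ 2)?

5

First differences y_{t+1} − y_t: 23, -64, 20, -64, 15, 23, -64, 20, -64, 15, 23, -64, …
The difference pattern repeats every 5 terms and not for any smaller step, so p = 5.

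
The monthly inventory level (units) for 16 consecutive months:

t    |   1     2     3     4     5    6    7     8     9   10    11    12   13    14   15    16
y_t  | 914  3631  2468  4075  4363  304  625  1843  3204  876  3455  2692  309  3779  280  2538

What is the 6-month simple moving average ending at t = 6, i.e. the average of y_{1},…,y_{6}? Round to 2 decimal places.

Sum of periods 1–6: 914 + 3631 + 2468 + 4075 + 4363 + 304 = 15755
Divide by 6: 15755 / 6 = 2625.83

2625.83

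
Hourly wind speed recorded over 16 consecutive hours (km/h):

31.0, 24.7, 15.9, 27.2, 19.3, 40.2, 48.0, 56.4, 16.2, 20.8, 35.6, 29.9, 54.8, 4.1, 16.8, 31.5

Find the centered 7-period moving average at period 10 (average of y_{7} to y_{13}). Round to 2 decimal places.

Sum of periods 7–13: 48.0 + 56.4 + 16.2 + 20.8 + 35.6 + 29.9 + 54.8 = 261.7
Divide by 7: 261.7 / 7 = 37.39

37.39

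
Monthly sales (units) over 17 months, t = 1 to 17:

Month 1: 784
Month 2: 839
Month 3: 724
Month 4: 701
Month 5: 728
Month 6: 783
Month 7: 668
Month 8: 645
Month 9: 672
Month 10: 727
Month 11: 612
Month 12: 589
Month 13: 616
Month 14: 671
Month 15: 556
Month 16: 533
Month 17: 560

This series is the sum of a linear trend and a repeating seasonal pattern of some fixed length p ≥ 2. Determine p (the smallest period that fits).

4

First differences y_{t+1} − y_t: 55, -115, -23, 27, 55, -115, -23, 27, 55, -115, …
The difference pattern repeats every 4 terms and not for any smaller step, so p = 4.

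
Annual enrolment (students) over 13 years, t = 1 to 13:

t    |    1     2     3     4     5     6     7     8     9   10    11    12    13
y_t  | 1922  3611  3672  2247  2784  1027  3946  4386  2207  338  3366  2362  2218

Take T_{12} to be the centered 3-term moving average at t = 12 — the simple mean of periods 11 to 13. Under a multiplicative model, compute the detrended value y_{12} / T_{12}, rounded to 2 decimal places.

Trend T_12 = (3366 + 2362 + 2218) / 3 = 7946/3 = 2648.6667
Ratio to trend: 2362 / 2648.6667 = 0.89

0.89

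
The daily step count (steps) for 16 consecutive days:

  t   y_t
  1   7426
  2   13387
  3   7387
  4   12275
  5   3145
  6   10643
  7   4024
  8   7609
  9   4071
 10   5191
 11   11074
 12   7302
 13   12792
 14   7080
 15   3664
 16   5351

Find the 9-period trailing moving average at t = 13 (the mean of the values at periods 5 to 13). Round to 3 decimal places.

7316.778

Sum of periods 5–13: 3145 + 10643 + 4024 + 7609 + 4071 + 5191 + 11074 + 7302 + 12792 = 65851
Divide by 9: 65851 / 9 = 7316.778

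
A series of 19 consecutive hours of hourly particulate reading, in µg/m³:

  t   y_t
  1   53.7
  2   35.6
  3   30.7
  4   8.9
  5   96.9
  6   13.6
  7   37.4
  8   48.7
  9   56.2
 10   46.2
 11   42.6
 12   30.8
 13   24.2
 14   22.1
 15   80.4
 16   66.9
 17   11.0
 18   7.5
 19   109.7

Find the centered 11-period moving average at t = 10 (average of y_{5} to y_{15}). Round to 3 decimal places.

Sum of periods 5–15: 96.9 + 13.6 + 37.4 + 48.7 + 56.2 + 46.2 + 42.6 + 30.8 + 24.2 + 22.1 + 80.4 = 499.1
Divide by 11: 499.1 / 11 = 45.373

45.373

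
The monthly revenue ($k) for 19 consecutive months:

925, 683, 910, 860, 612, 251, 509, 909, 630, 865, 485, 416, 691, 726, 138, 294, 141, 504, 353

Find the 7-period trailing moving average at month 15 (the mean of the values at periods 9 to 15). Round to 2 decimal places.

Sum of periods 9–15: 630 + 865 + 485 + 416 + 691 + 726 + 138 = 3951
Divide by 7: 3951 / 7 = 564.43

564.43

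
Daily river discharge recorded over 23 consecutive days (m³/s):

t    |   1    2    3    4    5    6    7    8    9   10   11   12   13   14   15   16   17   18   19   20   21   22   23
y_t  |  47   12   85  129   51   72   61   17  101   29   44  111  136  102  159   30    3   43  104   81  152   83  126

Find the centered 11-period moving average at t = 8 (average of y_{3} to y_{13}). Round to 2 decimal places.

Sum of periods 3–13: 85 + 129 + 51 + 72 + 61 + 17 + 101 + 29 + 44 + 111 + 136 = 836
Divide by 11: 836 / 11 = 76.00

76.00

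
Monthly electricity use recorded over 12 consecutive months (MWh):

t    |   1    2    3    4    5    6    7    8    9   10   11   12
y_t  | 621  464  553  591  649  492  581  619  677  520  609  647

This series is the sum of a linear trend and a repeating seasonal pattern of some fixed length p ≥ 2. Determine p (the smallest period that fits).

First differences y_{t+1} − y_t: -157, 89, 38, 58, -157, 89, 38, 58, -157, 89, …
The difference pattern repeats every 4 terms and not for any smaller step, so p = 4.

4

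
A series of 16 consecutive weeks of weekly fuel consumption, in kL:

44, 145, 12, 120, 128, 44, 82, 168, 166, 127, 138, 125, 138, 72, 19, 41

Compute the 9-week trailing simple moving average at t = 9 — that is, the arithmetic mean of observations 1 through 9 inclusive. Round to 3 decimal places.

Sum of periods 1–9: 44 + 145 + 12 + 120 + 128 + 44 + 82 + 168 + 166 = 909
Divide by 9: 909 / 9 = 101.000

101.000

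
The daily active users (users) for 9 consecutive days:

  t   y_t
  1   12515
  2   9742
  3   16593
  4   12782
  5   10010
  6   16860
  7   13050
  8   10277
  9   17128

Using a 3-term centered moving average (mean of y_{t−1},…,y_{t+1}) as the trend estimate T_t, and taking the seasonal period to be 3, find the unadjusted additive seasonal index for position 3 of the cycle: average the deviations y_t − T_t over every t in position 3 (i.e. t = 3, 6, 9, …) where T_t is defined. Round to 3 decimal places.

Season position 3 occurs at t = 3, 6 (where T_t is defined).
t=3: T_3 = 13039.00000; y_3 − T_3 = 16593 − 13039.00000 = 3554.00000
t=6: T_6 = 13306.66667; y_6 − T_6 = 16860 − 13306.66667 = 3553.33333
Mean deviation: (3554.00000 + 3553.33333) / 2 = 3553.667

3553.667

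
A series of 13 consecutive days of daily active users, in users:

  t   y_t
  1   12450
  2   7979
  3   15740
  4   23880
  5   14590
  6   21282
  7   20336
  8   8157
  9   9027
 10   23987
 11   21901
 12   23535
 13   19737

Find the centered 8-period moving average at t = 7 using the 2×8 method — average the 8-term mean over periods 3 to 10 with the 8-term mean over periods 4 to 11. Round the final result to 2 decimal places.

Sum over 3–10: 15740 + 23880 + 14590 + 21282 + 20336 + 8157 + 9027 + 23987 = 136999
Sum over 4–11: 23880 + 14590 + 21282 + 20336 + 8157 + 9027 + 23987 + 21901 = 143160
CMA at t=7 = (136999 + 143160) / (2·8) = 280159 / 16 = 17509.94

17509.94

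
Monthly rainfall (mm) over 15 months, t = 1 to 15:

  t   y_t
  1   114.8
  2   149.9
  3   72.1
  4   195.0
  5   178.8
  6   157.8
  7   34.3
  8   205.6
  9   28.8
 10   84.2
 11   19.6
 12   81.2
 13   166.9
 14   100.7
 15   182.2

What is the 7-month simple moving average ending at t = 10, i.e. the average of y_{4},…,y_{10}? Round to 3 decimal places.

Sum of periods 4–10: 195.0 + 178.8 + 157.8 + 34.3 + 205.6 + 28.8 + 84.2 = 884.5
Divide by 7: 884.5 / 7 = 126.357

126.357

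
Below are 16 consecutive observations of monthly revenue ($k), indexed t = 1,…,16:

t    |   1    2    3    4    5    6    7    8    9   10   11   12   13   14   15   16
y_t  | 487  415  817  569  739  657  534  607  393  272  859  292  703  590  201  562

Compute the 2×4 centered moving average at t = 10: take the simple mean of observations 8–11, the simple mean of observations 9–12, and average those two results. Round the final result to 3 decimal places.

Sum over 8–11: 607 + 393 + 272 + 859 = 2131
Sum over 9–12: 393 + 272 + 859 + 292 = 1816
CMA at t=10 = (2131 + 1816) / (2·4) = 3947 / 8 = 493.375

493.375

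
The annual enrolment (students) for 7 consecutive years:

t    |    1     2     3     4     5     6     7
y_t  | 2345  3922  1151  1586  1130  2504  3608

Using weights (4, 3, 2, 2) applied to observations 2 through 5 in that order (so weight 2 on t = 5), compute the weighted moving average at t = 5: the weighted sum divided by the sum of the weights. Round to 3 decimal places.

Weighted sum: 4·3922 + 3·1151 + 2·1586 + 2·1130 = 15688 + 3453 + 3172 + 2260 = 24573
Weight total: 4 + 3 + 2 + 2 = 11
WMA = 24573 / 11 = 2233.909

2233.909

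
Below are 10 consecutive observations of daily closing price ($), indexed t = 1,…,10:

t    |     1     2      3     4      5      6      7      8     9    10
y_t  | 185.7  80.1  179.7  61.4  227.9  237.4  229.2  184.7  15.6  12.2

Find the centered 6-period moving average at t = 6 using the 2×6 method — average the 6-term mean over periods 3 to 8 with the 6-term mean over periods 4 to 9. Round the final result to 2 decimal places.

173.04

Sum over 3–8: 179.7 + 61.4 + 227.9 + 237.4 + 229.2 + 184.7 = 1120.3
Sum over 4–9: 61.4 + 227.9 + 237.4 + 229.2 + 184.7 + 15.6 = 956.2
CMA at t=6 = (1120.3 + 956.2) / (2·6) = 2076.5 / 12 = 173.04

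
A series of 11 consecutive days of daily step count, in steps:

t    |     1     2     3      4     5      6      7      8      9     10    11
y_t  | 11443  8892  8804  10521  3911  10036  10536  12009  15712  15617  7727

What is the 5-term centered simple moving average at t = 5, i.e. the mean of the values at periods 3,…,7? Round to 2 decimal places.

8761.60

Sum of periods 3–7: 8804 + 10521 + 3911 + 10036 + 10536 = 43808
Divide by 5: 43808 / 5 = 8761.60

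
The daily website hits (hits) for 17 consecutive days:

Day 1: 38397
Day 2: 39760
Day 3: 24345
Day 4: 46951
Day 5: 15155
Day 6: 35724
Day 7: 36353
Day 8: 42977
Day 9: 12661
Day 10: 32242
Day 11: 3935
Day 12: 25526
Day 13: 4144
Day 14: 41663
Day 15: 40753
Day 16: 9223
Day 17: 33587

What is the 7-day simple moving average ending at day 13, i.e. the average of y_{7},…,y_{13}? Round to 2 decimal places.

22548.29

Sum of periods 7–13: 36353 + 42977 + 12661 + 32242 + 3935 + 25526 + 4144 = 157838
Divide by 7: 157838 / 7 = 22548.29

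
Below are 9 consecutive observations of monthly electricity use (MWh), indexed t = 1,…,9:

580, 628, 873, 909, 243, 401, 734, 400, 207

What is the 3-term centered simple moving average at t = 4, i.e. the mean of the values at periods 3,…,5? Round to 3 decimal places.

675.000

Sum of periods 3–5: 873 + 909 + 243 = 2025
Divide by 3: 2025 / 3 = 675.000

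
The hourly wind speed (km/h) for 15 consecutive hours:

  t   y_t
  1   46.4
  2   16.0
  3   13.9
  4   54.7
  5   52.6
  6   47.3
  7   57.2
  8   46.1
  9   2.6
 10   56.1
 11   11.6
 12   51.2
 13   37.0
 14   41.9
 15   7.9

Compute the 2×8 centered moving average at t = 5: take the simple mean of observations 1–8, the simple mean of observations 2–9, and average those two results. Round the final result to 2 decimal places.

Sum over 1–8: 46.4 + 16.0 + 13.9 + 54.7 + 52.6 + 47.3 + 57.2 + 46.1 = 334.2
Sum over 2–9: 16.0 + 13.9 + 54.7 + 52.6 + 47.3 + 57.2 + 46.1 + 2.6 = 290.4
CMA at t=5 = (334.2 + 290.4) / (2·8) = 624.6 / 16 = 39.04

39.04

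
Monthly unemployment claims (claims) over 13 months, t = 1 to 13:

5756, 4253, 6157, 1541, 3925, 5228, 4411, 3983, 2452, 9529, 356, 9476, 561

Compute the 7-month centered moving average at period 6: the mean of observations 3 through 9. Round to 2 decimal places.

Sum of periods 3–9: 6157 + 1541 + 3925 + 5228 + 4411 + 3983 + 2452 = 27697
Divide by 7: 27697 / 7 = 3956.71

3956.71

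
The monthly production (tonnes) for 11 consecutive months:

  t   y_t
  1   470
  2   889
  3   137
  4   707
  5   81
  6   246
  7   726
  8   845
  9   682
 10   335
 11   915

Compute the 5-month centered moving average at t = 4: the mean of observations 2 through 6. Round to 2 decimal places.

412.00

Sum of periods 2–6: 889 + 137 + 707 + 81 + 246 = 2060
Divide by 5: 2060 / 5 = 412.00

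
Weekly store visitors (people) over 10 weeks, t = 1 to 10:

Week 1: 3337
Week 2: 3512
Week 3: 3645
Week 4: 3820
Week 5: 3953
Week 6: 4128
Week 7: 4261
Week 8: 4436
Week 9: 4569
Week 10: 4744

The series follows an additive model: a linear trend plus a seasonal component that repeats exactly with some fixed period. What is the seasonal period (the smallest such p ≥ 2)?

First differences y_{t+1} − y_t: 175, 133, 175, 133, 175, 133, …
The difference pattern repeats every 2 terms and not for any smaller step, so p = 2.

2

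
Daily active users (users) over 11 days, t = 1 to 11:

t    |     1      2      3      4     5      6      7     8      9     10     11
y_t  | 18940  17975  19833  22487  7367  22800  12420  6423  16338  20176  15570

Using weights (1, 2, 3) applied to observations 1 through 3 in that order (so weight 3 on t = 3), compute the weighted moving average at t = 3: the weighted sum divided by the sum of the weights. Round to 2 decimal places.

Weighted sum: 1·18940 + 2·17975 + 3·19833 = 18940 + 35950 + 59499 = 114389
Weight total: 1 + 2 + 3 = 6
WMA = 114389 / 6 = 19064.83

19064.83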